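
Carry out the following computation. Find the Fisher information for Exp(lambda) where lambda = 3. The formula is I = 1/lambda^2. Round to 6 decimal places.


Fisher information for exponential: I(lambda) = 1/lambda^2.
lambda = 3, lambda^2 = 9.
I = 1/9 = 0.111111

0.111111


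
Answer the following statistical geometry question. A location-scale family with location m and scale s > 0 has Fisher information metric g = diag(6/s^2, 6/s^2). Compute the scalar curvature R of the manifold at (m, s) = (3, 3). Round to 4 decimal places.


The metric has the form g = (A dm^2 + B ds^2)/s^2 with A = 6, B = 6.
Substitute u = sqrt(A/B)*m: g = B*(du^2 + ds^2)/s^2, i.e. B times the
Poincare upper half-plane metric, which has constant Gaussian curvature -1.
Scaling a 2D metric by a constant c divides the Gaussian curvature by c,
so K = -1/B = -1/(6) = -0.1667 everywhere (the point (m, s) = (3, 3) is irrelevant:
the curvature is constant).
Scalar curvature in dimension 2: R = 2K = -2/(6) = -0.3333.

-0.3333


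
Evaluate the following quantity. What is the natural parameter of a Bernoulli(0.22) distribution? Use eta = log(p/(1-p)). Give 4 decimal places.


Natural parameter for Bernoulli: eta = log(p/(1-p)).
p = 0.22, 1-p = 0.78.
p/(1-p) = 0.282051.
eta = log(0.282051) = -1.2657

-1.2657


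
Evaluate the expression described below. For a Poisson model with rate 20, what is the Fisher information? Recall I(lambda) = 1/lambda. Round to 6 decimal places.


Fisher information for Poisson: I(lambda) = 1/lambda.
lambda = 20.
I(lambda) = 1/20 = 0.050000

0.050000


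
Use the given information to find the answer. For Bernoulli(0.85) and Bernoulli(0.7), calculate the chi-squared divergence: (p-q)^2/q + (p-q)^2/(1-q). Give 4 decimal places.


Chi-squared divergence between Bernoulli distributions:
chi^2 = (p-q)^2/q + (p-q)^2/(1-q).
p = 0.85, q = 0.7, p-q = 0.15.
(p-q)^2 = 0.0225.
term1 = 0.0225/0.7 = 0.032143.
term2 = 0.0225/0.3 = 0.075.
chi^2 = 0.032143 + 0.075 = 0.1071

0.1071


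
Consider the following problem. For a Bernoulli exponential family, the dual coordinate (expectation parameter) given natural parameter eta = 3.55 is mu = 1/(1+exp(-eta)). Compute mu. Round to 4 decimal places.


Dual coordinate (expectation parameter) for Bernoulli:
mu = 1/(1+exp(-eta)).
eta = 3.55.
exp(-eta) = exp(-3.55) = 0.028725.
mu = 1/(1+0.028725) = 0.9721

0.9721


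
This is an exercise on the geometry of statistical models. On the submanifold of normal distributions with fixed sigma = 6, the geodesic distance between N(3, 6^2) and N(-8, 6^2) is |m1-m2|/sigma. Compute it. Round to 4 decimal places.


On the fixed-variance normal subfamily, geodesic distance = |m1-m2|/sigma.
|3 - -8| = 11.
sigma = 6.
d = 11/6 = 1.8333

1.8333


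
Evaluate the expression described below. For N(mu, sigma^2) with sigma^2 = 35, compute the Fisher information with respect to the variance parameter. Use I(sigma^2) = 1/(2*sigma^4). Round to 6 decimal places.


Fisher information for variance: I(sigma^2) = 1/(2*sigma^4).
sigma^2 = 35, so sigma^4 = 1225.
I = 1/(2*1225) = 1/2450 = 0.000408

0.000408


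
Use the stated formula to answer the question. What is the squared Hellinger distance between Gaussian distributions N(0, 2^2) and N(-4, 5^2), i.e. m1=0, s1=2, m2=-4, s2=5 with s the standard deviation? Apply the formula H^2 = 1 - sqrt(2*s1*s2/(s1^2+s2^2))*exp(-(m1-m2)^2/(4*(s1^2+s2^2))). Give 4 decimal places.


Squared Hellinger distance for Gaussians:
H^2 = 1 - sqrt(2*s1*s2/(s1^2+s2^2)) * exp(-(m1-m2)^2/(4*(s1^2+s2^2))).
s1^2 = 4, s2^2 = 25, s1^2+s2^2 = 29.
sqrt(2*2*5/(29)) = 0.830455.
(m1-m2)^2 = (4)^2 = 16.
exp(-16/(4*29)) = exp(-0.137931) = 0.871159.
H^2 = 1 - 0.830455*0.871159 = 0.2765

0.2765


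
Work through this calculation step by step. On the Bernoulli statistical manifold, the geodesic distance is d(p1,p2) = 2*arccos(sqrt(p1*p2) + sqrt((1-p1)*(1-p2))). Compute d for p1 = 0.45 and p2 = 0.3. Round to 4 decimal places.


Geodesic distance on Bernoulli manifold:
d(p1,p2) = 2*arccos(sqrt(p1*p2) + sqrt((1-p1)*(1-p2))).
sqrt(p1*p2) = sqrt(0.45*0.3) = 0.367423.
sqrt((1-p1)*(1-p2)) = sqrt(0.55*0.7) = 0.620484.
arg = 0.367423 + 0.620484 = 0.987907.
d = 2*arccos(0.987907) = 0.3113

0.3113


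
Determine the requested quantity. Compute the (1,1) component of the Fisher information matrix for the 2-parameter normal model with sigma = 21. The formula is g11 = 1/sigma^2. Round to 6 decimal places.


For the 2-parameter normal family, the Fisher metric has:
  g11 = 1/sigma^2, g22 = 2/sigma^2.
sigma = 21, sigma^2 = 441.
g11 = 0.002268

0.002268


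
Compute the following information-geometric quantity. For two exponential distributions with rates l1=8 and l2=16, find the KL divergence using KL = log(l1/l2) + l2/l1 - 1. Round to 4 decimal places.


KL divergence for exponential family:
KL = log(l1/l2) + l2/l1 - 1.
log(8/16) = -0.693147.
16/8 = 2.0.
KL = -0.693147 + 2.0 - 1 = 0.3069

0.3069


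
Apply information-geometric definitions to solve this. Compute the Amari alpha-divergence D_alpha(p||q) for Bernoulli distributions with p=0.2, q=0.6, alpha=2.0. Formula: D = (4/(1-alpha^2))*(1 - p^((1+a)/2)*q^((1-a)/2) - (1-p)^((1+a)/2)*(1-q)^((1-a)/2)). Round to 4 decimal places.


Amari alpha-divergence:
D = (4/(1-alpha^2))*(1 - p^((1+a)/2)*q^((1-a)/2) - (1-p)^((1+a)/2)*(1-q)^((1-a)/2)).
alpha = 2.0, p = 0.2, q = 0.6.
e1 = (1+alpha)/2 = 1.5, e2 = (1-alpha)/2 = -0.5.
t1 = p^e1 * q^e2 = 0.2^1.5 * 0.6^-0.5 = 0.11547.
t2 = (1-p)^e1 * (1-q)^e2 = 0.8^1.5 * 0.4^-0.5 = 1.131371.
4/(1-alpha^2) = -1.333333.
D = -1.333333*(1 - 0.11547 - 1.131371) = 0.3291

0.3291


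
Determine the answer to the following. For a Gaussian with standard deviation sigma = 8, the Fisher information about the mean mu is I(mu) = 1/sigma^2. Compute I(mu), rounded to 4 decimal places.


The Fisher information for the mean of a normal distribution is I(mu) = 1/sigma^2.
sigma = 8, so sigma^2 = 64.
I(mu) = 1/64 = 0.0156

0.0156


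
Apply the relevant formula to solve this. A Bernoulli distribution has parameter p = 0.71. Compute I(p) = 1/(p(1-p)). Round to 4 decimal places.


For Bernoulli(p), Fisher information is I(p) = 1/(p*(1-p)).
p = 0.71, 1-p = 0.29.
p*(1-p) = 0.2059.
I(p) = 1/0.2059 = 4.8567

4.8567


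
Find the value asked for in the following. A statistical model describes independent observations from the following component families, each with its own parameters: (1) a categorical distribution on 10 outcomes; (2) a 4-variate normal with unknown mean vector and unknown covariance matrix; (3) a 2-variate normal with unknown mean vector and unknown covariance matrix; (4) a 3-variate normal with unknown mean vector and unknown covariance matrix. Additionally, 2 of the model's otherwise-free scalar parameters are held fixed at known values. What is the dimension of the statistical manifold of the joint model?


The dimension of a statistical manifold equals the number of free
(independent) real parameters of the model. For a product of independent
blocks the parameter counts add.
- categorical on 10 outcomes (probabilities sum to 1): 10-1 = 9.
- 4-variate normal: 4 (mean) + 4*5/2 = 10 (symmetric covariance) = 14.
- 2-variate normal: 2 (mean) + 2*3/2 = 3 (symmetric covariance) = 5.
- 3-variate normal: 3 (mean) + 3*4/2 = 6 (symmetric covariance) = 9.
Total = 9 + 14 + 5 + 9 = 37.
2 parameter(s) fixed at known values: 37 - 2 = 35.
Dimension = 35

35


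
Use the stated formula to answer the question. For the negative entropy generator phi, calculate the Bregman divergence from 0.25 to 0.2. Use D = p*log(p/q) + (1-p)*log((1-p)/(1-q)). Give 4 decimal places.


Bregman divergence with negative entropy generator:
D = p*log(p/q) + (1-p)*log((1-p)/(1-q)).
p = 0.25, q = 0.2.
p*log(p/q) = 0.25*log(0.25/0.2) = 0.055786.
(1-p)*log((1-p)/(1-q)) = 0.75*log(0.75/0.8) = -0.048404.
D = 0.055786 + -0.048404 = 0.0074

0.0074


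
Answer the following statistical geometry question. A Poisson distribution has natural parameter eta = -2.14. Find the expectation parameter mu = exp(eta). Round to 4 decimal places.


Expectation parameter for Poisson exponential family:
mu = exp(eta).
eta = -2.14.
mu = exp(-2.14) = 0.1177

0.1177


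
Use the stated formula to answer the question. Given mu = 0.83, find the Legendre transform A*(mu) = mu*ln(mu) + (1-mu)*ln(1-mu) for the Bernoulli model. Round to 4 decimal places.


Legendre transform for Bernoulli:
A*(mu) = mu*log(mu) + (1-mu)*log(1-mu).
mu = 0.83, 1-mu = 0.17.
mu*log(mu) = 0.83*log(0.83) = -0.154654.
(1-mu)*log(1-mu) = 0.17*log(0.17) = -0.301233.
A* = -0.154654 + -0.301233 = -0.4559

-0.4559


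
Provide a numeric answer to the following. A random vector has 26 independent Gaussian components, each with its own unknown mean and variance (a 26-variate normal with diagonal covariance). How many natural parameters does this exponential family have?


Exponential family dimension calculation:
Each univariate normal has two natural parameters (mu/sigma^2 and -1/(2 sigma^2)).
With 26 independent components, dim = 2 * 26 = 52.

52


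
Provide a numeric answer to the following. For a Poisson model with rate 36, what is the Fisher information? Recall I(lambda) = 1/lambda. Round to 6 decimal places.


Fisher information for Poisson: I(lambda) = 1/lambda.
lambda = 36.
I(lambda) = 1/36 = 0.027778

0.027778


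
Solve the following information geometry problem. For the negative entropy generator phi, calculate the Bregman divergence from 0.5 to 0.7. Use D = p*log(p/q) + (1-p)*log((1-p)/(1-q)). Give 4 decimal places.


Bregman divergence with negative entropy generator:
D = p*log(p/q) + (1-p)*log((1-p)/(1-q)).
p = 0.5, q = 0.7.
p*log(p/q) = 0.5*log(0.5/0.7) = -0.168236.
(1-p)*log((1-p)/(1-q)) = 0.5*log(0.5/0.3) = 0.255413.
D = -0.168236 + 0.255413 = 0.0872

0.0872


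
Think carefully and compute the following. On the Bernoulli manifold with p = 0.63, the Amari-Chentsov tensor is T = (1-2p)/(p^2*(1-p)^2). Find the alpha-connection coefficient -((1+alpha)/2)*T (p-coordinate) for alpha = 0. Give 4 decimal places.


Skewness (Amari-Chentsov) tensor: T = (1-2p)/(p^2*(1-p)^2).
p = 0.63, 1-2p = -0.26, p^2 = 0.3969, (1-p)^2 = 0.1369.
T = -0.26/(0.3969 * 0.1369) = -4.785076.
In the p-coordinate, Gamma^(alpha) = Gamma^(0) - (alpha/2)*T with Gamma^(0) = (1/2)*g'(p) = -T/2,
so Gamma^(alpha) = -((1+alpha)/2)*T.
alpha = 0, -(1+alpha)/2 = -0.5.
Gamma = -0.5 * -4.785076 = 2.3925

2.3925


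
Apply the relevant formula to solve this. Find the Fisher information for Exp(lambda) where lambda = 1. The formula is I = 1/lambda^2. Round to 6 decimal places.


Fisher information for exponential: I(lambda) = 1/lambda^2.
lambda = 1, lambda^2 = 1.
I = 1/1 = 1.000000

1.000000


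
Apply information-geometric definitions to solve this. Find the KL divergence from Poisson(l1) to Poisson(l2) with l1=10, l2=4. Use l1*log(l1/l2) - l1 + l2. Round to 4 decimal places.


KL divergence for Poisson:
KL = l1*log(l1/l2) - l1 + l2.
l1 = 10, l2 = 4.
log(10/4) = 0.916291.
l1*log(l1/l2) = 10 * 0.916291 = 9.162907.
KL = 9.162907 - 10 + 4 = 3.1629

3.1629


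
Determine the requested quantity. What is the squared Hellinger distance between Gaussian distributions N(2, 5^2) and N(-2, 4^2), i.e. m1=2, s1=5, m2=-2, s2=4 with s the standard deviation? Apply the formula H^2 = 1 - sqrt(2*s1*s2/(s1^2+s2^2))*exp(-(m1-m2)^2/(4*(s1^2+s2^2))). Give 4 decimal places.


Squared Hellinger distance for Gaussians:
H^2 = 1 - sqrt(2*s1*s2/(s1^2+s2^2)) * exp(-(m1-m2)^2/(4*(s1^2+s2^2))).
s1^2 = 25, s2^2 = 16, s1^2+s2^2 = 41.
sqrt(2*5*4/(41)) = 0.98773.
(m1-m2)^2 = (4)^2 = 16.
exp(-16/(4*41)) = exp(-0.097561) = 0.907047.
H^2 = 1 - 0.98773*0.907047 = 0.1041

0.1041


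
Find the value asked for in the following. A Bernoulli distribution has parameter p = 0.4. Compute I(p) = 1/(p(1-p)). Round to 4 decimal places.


For Bernoulli(p), Fisher information is I(p) = 1/(p*(1-p)).
p = 0.4, 1-p = 0.6.
p*(1-p) = 0.24.
I(p) = 1/0.24 = 4.1667

4.1667


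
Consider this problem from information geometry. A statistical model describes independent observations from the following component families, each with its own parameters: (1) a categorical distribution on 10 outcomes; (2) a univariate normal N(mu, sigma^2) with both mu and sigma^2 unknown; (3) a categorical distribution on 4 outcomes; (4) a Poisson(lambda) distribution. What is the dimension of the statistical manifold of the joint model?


The dimension of a statistical manifold equals the number of free
(independent) real parameters of the model. For a product of independent
blocks the parameter counts add.
- categorical on 10 outcomes (probabilities sum to 1): 10-1 = 9.
- normal (mu, sigma^2): 2.
- categorical on 4 outcomes (probabilities sum to 1): 4-1 = 3.
- Poisson (lambda): 1.
Total = 9 + 2 + 3 + 1 = 15.
Dimension = 15

15


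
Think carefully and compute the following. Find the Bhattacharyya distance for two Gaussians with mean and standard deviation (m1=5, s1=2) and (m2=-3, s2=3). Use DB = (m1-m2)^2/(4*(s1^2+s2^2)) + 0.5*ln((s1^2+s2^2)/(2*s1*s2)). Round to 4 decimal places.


Bhattacharyya distance between two Gaussians:
DB = (m1-m2)^2/(4*(s1^2+s2^2)) + (1/2)*ln((s1^2+s2^2)/(2*s1*s2)).
(m1-m2)^2 = (8)^2 = 64.
s1^2+s2^2 = 4 + 9 = 13.
term1 = 64/52 = 1.230769.
term2 = 0.5*ln(13/12.0) = 0.040021.
DB = 1.230769 + 0.040021 = 1.2708

1.2708


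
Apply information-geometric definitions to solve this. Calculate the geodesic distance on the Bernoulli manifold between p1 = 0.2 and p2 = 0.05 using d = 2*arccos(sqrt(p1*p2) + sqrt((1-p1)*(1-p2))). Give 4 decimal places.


Geodesic distance on Bernoulli manifold:
d(p1,p2) = 2*arccos(sqrt(p1*p2) + sqrt((1-p1)*(1-p2))).
sqrt(p1*p2) = sqrt(0.2*0.05) = 0.1.
sqrt((1-p1)*(1-p2)) = sqrt(0.8*0.95) = 0.87178.
arg = 0.1 + 0.87178 = 0.97178.
d = 2*arccos(0.97178) = 0.4763

0.4763


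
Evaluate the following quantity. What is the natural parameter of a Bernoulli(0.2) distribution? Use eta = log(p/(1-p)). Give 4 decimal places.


Natural parameter for Bernoulli: eta = log(p/(1-p)).
p = 0.2, 1-p = 0.8.
p/(1-p) = 0.25.
eta = log(0.25) = -1.3863

-1.3863


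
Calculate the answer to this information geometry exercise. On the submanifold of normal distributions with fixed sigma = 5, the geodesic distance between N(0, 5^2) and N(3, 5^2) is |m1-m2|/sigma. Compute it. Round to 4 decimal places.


On the fixed-variance normal subfamily, geodesic distance = |m1-m2|/sigma.
|0 - 3| = 3.
sigma = 5.
d = 3/5 = 0.6000

0.6000


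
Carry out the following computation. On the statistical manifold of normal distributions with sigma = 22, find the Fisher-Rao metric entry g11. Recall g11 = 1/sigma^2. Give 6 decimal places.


For the 2-parameter normal family, the Fisher metric has:
  g11 = 1/sigma^2, g22 = 2/sigma^2.
sigma = 22, sigma^2 = 484.
g11 = 0.002066

0.002066


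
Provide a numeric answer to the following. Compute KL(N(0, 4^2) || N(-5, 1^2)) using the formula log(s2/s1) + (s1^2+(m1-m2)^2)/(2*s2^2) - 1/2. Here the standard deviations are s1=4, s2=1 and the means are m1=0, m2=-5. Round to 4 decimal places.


KL divergence between normal distributions:
KL = log(s2/s1) + (s1^2 + (m1-m2)^2)/(2*s2^2) - 1/2.
log(1/4) = -1.386294.
(4^2 + (0--5)^2)/(2*1^2) = (16 + 25)/2 = 20.5.
KL = -1.386294 + 20.5 - 0.5 = 18.6137

18.6137


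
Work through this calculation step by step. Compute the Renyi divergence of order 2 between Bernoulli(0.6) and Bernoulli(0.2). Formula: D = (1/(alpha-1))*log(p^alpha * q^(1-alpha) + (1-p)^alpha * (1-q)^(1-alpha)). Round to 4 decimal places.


Renyi divergence of order alpha between Bernoulli distributions:
D = (1/(alpha-1))*log(p^alpha * q^(1-alpha) + (1-p)^alpha * (1-q)^(1-alpha)).
alpha = 2, p = 0.6, q = 0.2.
p^alpha * q^(1-alpha) = 0.6^2 * 0.2^-1 = 1.8.
(1-p)^alpha * (1-q)^(1-alpha) = 0.4^2 * 0.8^-1 = 0.2.
sum = 1.8 + 0.2 = 2.0.
D = (1/1)*log(2.0) = 0.6931

0.6931


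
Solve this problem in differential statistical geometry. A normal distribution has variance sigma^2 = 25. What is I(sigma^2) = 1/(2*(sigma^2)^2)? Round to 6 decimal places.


Fisher information for variance: I(sigma^2) = 1/(2*sigma^4).
sigma^2 = 25, so sigma^4 = 625.
I = 1/(2*625) = 1/1250 = 0.000800

0.000800


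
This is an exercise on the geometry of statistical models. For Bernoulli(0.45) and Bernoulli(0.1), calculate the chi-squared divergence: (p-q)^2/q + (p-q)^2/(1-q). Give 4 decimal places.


Chi-squared divergence between Bernoulli distributions:
chi^2 = (p-q)^2/q + (p-q)^2/(1-q).
p = 0.45, q = 0.1, p-q = 0.35.
(p-q)^2 = 0.1225.
term1 = 0.1225/0.1 = 1.225.
term2 = 0.1225/0.9 = 0.136111.
chi^2 = 1.225 + 0.136111 = 1.3611

1.3611


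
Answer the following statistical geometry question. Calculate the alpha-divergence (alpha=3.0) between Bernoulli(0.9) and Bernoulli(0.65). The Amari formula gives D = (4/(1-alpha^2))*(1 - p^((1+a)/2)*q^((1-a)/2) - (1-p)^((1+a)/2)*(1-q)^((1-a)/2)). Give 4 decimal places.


Amari alpha-divergence:
D = (4/(1-alpha^2))*(1 - p^((1+a)/2)*q^((1-a)/2) - (1-p)^((1+a)/2)*(1-q)^((1-a)/2)).
alpha = 3.0, p = 0.9, q = 0.65.
e1 = (1+alpha)/2 = 2.0, e2 = (1-alpha)/2 = -1.0.
t1 = p^e1 * q^e2 = 0.9^2.0 * 0.65^-1.0 = 1.246154.
t2 = (1-p)^e1 * (1-q)^e2 = 0.1^2.0 * 0.35^-1.0 = 0.028571.
4/(1-alpha^2) = -0.5.
D = -0.5*(1 - 1.246154 - 0.028571) = 0.1374

0.1374


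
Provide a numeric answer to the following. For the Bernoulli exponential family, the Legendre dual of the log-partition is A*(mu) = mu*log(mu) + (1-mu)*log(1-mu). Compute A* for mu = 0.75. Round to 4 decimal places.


Legendre transform for Bernoulli:
A*(mu) = mu*log(mu) + (1-mu)*log(1-mu).
mu = 0.75, 1-mu = 0.25.
mu*log(mu) = 0.75*log(0.75) = -0.215762.
(1-mu)*log(1-mu) = 0.25*log(0.25) = -0.346574.
A* = -0.215762 + -0.346574 = -0.5623

-0.5623


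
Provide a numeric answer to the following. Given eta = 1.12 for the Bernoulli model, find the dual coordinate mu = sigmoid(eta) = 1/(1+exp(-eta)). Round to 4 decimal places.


Dual coordinate (expectation parameter) for Bernoulli:
mu = 1/(1+exp(-eta)).
eta = 1.12.
exp(-eta) = exp(-1.12) = 0.32628.
mu = 1/(1+0.32628) = 0.7540

0.7540


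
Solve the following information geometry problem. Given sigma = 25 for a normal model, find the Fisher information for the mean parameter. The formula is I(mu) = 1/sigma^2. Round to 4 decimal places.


The Fisher information for the mean of a normal distribution is I(mu) = 1/sigma^2.
sigma = 25, so sigma^2 = 625.
I(mu) = 1/625 = 0.0016

0.0016


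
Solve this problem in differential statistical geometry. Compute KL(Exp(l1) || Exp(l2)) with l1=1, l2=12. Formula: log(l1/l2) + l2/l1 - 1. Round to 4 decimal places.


KL divergence for exponential family:
KL = log(l1/l2) + l2/l1 - 1.
log(1/12) = -2.484907.
12/1 = 12.0.
KL = -2.484907 + 12.0 - 1 = 8.5151

8.5151


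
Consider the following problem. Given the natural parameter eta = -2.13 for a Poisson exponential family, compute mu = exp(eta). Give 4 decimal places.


Expectation parameter for Poisson exponential family:
mu = exp(eta).
eta = -2.13.
mu = exp(-2.13) = 0.1188

0.1188


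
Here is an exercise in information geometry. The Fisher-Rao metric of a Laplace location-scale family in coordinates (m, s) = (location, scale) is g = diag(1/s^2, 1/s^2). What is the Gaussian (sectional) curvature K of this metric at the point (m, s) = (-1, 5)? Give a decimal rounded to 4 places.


The metric has the form g = (A dm^2 + B ds^2)/s^2 with A = 1, B = 1.
Substitute u = sqrt(A/B)*m: g = B*(du^2 + ds^2)/s^2, i.e. B times the
Poincare upper half-plane metric, which has constant Gaussian curvature -1.
Scaling a 2D metric by a constant c divides the Gaussian curvature by c,
so K = -1/B = -1/(1) = -1.0000 everywhere (the point (m, s) = (-1, 5) is irrelevant:
the curvature is constant).
The requested Gaussian curvature is K = -1.0000.

-1.0000


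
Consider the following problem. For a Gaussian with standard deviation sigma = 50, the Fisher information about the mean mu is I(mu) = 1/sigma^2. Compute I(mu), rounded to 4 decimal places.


The Fisher information for the mean of a normal distribution is I(mu) = 1/sigma^2.
sigma = 50, so sigma^2 = 2500.
I(mu) = 1/2500 = 0.0004

0.0004


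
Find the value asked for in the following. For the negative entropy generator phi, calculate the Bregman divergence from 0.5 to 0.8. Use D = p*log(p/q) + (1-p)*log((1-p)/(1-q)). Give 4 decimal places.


Bregman divergence with negative entropy generator:
D = p*log(p/q) + (1-p)*log((1-p)/(1-q)).
p = 0.5, q = 0.8.
p*log(p/q) = 0.5*log(0.5/0.8) = -0.235002.
(1-p)*log((1-p)/(1-q)) = 0.5*log(0.5/0.2) = 0.458145.
D = -0.235002 + 0.458145 = 0.2231

0.2231


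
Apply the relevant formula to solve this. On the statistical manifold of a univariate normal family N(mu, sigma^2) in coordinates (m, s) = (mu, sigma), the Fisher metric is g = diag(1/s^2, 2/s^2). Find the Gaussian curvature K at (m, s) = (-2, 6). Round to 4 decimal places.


The metric has the form g = (A dm^2 + B ds^2)/s^2 with A = 1, B = 2.
Substitute u = sqrt(A/B)*m: g = B*(du^2 + ds^2)/s^2, i.e. B times the
Poincare upper half-plane metric, which has constant Gaussian curvature -1.
Scaling a 2D metric by a constant c divides the Gaussian curvature by c,
so K = -1/B = -1/(2) = -0.5000 everywhere (the point (m, s) = (-2, 6) is irrelevant:
the curvature is constant).
The requested Gaussian curvature is K = -0.5000.

-0.5000


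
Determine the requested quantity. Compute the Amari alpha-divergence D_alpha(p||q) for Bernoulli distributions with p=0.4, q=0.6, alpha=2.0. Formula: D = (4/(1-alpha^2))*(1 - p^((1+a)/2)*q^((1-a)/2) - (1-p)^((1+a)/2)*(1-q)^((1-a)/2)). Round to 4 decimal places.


Amari alpha-divergence:
D = (4/(1-alpha^2))*(1 - p^((1+a)/2)*q^((1-a)/2) - (1-p)^((1+a)/2)*(1-q)^((1-a)/2)).
alpha = 2.0, p = 0.4, q = 0.6.
e1 = (1+alpha)/2 = 1.5, e2 = (1-alpha)/2 = -0.5.
t1 = p^e1 * q^e2 = 0.4^1.5 * 0.6^-0.5 = 0.326599.
t2 = (1-p)^e1 * (1-q)^e2 = 0.6^1.5 * 0.4^-0.5 = 0.734847.
4/(1-alpha^2) = -1.333333.
D = -1.333333*(1 - 0.326599 - 0.734847) = 0.0819

0.0819


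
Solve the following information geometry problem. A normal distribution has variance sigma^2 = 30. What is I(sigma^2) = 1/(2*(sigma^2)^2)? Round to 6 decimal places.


Fisher information for variance: I(sigma^2) = 1/(2*sigma^4).
sigma^2 = 30, so sigma^4 = 900.
I = 1/(2*900) = 1/1800 = 0.000556

0.000556


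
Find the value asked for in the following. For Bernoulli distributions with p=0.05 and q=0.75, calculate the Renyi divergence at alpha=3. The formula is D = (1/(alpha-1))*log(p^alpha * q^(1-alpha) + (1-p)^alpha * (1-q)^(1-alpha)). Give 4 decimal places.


Renyi divergence of order alpha between Bernoulli distributions:
D = (1/(alpha-1))*log(p^alpha * q^(1-alpha) + (1-p)^alpha * (1-q)^(1-alpha)).
alpha = 3, p = 0.05, q = 0.75.
p^alpha * q^(1-alpha) = 0.05^3 * 0.75^-2 = 0.000222.
(1-p)^alpha * (1-q)^(1-alpha) = 0.95^3 * 0.25^-2 = 13.718.
sum = 0.000222 + 13.718 = 13.718222.
D = (1/2)*log(13.718222) = 1.3094

1.3094


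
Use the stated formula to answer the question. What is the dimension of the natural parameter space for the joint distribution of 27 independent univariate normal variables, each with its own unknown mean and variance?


Exponential family dimension calculation:
Each univariate normal has two natural parameters (mu/sigma^2 and -1/(2 sigma^2)).
With 27 independent components, dim = 2 * 27 = 54.

54


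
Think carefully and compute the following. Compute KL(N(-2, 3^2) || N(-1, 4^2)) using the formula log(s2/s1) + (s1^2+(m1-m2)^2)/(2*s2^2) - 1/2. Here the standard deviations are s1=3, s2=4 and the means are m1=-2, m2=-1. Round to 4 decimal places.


KL divergence between normal distributions:
KL = log(s2/s1) + (s1^2 + (m1-m2)^2)/(2*s2^2) - 1/2.
log(4/3) = 0.287682.
(3^2 + (-2--1)^2)/(2*4^2) = (9 + 1)/32 = 0.3125.
KL = 0.287682 + 0.3125 - 0.5 = 0.1002

0.1002


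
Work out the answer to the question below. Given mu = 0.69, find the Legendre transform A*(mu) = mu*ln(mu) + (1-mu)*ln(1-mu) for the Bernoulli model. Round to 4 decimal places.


Legendre transform for Bernoulli:
A*(mu) = mu*log(mu) + (1-mu)*log(1-mu).
mu = 0.69, 1-mu = 0.31.
mu*log(mu) = 0.69*log(0.69) = -0.256034.
(1-mu)*log(1-mu) = 0.31*log(0.31) = -0.363067.
A* = -0.256034 + -0.363067 = -0.6191

-0.6191


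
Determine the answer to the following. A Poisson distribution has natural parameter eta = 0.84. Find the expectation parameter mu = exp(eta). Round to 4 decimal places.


Expectation parameter for Poisson exponential family:
mu = exp(eta).
eta = 0.84.
mu = exp(0.84) = 2.3164

2.3164


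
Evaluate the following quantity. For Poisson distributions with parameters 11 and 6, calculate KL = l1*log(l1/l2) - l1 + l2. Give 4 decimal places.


KL divergence for Poisson:
KL = l1*log(l1/l2) - l1 + l2.
l1 = 11, l2 = 6.
log(11/6) = 0.606136.
l1*log(l1/l2) = 11 * 0.606136 = 6.667494.
KL = 6.667494 - 11 + 6 = 1.6675

1.6675


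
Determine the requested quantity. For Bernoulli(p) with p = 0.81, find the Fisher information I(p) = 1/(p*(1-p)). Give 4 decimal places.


For Bernoulli(p), Fisher information is I(p) = 1/(p*(1-p)).
p = 0.81, 1-p = 0.19.
p*(1-p) = 0.1539.
I(p) = 1/0.1539 = 6.4977

6.4977


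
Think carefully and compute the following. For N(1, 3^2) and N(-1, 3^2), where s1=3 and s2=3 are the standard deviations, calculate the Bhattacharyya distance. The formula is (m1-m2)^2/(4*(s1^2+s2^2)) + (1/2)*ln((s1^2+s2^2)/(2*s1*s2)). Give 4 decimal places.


Bhattacharyya distance between two Gaussians:
DB = (m1-m2)^2/(4*(s1^2+s2^2)) + (1/2)*ln((s1^2+s2^2)/(2*s1*s2)).
(m1-m2)^2 = (2)^2 = 4.
s1^2+s2^2 = 9 + 9 = 18.
term1 = 4/72 = 0.055556.
term2 = 0.5*ln(18/18.0) = 0.0.
DB = 0.055556 + 0.0 = 0.0556

0.0556


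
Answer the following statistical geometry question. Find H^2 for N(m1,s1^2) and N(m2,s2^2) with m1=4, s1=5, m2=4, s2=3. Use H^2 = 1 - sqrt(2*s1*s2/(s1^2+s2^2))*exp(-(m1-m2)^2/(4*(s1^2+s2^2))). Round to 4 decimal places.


Squared Hellinger distance for Gaussians:
H^2 = 1 - sqrt(2*s1*s2/(s1^2+s2^2)) * exp(-(m1-m2)^2/(4*(s1^2+s2^2))).
s1^2 = 25, s2^2 = 9, s1^2+s2^2 = 34.
sqrt(2*5*3/(34)) = 0.939336.
(m1-m2)^2 = (0)^2 = 0.
exp(-0/(4*34)) = exp(0.0) = 1.0.
H^2 = 1 - 0.939336*1.0 = 0.0607

0.0607


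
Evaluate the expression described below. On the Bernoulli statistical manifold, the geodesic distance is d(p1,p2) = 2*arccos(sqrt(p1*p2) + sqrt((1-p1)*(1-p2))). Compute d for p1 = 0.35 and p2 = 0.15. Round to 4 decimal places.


Geodesic distance on Bernoulli manifold:
d(p1,p2) = 2*arccos(sqrt(p1*p2) + sqrt((1-p1)*(1-p2))).
sqrt(p1*p2) = sqrt(0.35*0.15) = 0.229129.
sqrt((1-p1)*(1-p2)) = sqrt(0.65*0.85) = 0.743303.
arg = 0.229129 + 0.743303 = 0.972432.
d = 2*arccos(0.972432) = 0.4707

0.4707


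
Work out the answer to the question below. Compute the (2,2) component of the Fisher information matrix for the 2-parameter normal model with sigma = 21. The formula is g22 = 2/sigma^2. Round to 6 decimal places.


For the 2-parameter normal family, the Fisher metric has:
  g11 = 1/sigma^2, g22 = 2/sigma^2.
sigma = 21, sigma^2 = 441.
g22 = 0.004535

0.004535


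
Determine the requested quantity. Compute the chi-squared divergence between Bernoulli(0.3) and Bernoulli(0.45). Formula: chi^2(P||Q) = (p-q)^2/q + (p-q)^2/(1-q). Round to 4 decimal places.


Chi-squared divergence between Bernoulli distributions:
chi^2 = (p-q)^2/q + (p-q)^2/(1-q).
p = 0.3, q = 0.45, p-q = -0.15.
(p-q)^2 = 0.0225.
term1 = 0.0225/0.45 = 0.05.
term2 = 0.0225/0.55 = 0.040909.
chi^2 = 0.05 + 0.040909 = 0.0909

0.0909


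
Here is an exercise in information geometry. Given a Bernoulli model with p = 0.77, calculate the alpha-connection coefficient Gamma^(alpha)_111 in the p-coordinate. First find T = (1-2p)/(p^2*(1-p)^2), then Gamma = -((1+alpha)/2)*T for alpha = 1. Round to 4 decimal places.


Skewness (Amari-Chentsov) tensor: T = (1-2p)/(p^2*(1-p)^2).
p = 0.77, 1-2p = -0.54, p^2 = 0.5929, (1-p)^2 = 0.0529.
T = -0.54/(0.5929 * 0.0529) = -17.216967.
In the p-coordinate, Gamma^(alpha) = Gamma^(0) - (alpha/2)*T with Gamma^(0) = (1/2)*g'(p) = -T/2,
so Gamma^(alpha) = -((1+alpha)/2)*T.
alpha = 1, -(1+alpha)/2 = -1.0.
Gamma = -1.0 * -17.216967 = 17.2170

17.2170


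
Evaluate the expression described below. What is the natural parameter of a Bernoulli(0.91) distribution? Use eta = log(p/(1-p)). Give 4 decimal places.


Natural parameter for Bernoulli: eta = log(p/(1-p)).
p = 0.91, 1-p = 0.09.
p/(1-p) = 10.111111.
eta = log(10.111111) = 2.3136

2.3136


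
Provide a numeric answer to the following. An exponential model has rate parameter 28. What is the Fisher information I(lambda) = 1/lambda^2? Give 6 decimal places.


Fisher information for exponential: I(lambda) = 1/lambda^2.
lambda = 28, lambda^2 = 784.
I = 1/784 = 0.001276

0.001276


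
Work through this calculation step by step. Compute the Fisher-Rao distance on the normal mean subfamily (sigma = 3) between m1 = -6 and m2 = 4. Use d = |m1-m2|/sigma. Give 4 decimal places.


On the fixed-variance normal subfamily, geodesic distance = |m1-m2|/sigma.
|-6 - 4| = 10.
sigma = 3.
d = 10/3 = 3.3333

3.3333


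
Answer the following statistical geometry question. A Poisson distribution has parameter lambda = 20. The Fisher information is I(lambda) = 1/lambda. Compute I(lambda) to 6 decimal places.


Fisher information for Poisson: I(lambda) = 1/lambda.
lambda = 20.
I(lambda) = 1/20 = 0.050000

0.050000


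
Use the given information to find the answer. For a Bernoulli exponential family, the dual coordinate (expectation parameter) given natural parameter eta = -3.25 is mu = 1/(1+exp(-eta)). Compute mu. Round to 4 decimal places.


Dual coordinate (expectation parameter) for Bernoulli:
mu = 1/(1+exp(-eta)).
eta = -3.25.
exp(-eta) = exp(3.25) = 25.79034.
mu = 1/(1+25.79034) = 0.0373

0.0373


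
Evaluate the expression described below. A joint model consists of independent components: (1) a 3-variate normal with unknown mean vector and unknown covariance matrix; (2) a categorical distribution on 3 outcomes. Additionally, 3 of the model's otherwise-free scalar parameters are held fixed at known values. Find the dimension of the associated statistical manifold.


The dimension of a statistical manifold equals the number of free
(independent) real parameters of the model. For a product of independent
blocks the parameter counts add.
- 3-variate normal: 3 (mean) + 3*4/2 = 6 (symmetric covariance) = 9.
- categorical on 3 outcomes (probabilities sum to 1): 3-1 = 2.
Total = 9 + 2 = 11.
3 parameter(s) fixed at known values: 11 - 3 = 8.
Dimension = 8

8


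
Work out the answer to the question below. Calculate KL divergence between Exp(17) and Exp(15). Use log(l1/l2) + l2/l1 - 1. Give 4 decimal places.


KL divergence for exponential family:
KL = log(l1/l2) + l2/l1 - 1.
log(17/15) = 0.125163.
15/17 = 0.882353.
KL = 0.125163 + 0.882353 - 1 = 0.0075

0.0075


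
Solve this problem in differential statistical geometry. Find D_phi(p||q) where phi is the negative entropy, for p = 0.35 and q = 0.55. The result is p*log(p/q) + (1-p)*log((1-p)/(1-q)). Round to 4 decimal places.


Bregman divergence with negative entropy generator:
D = p*log(p/q) + (1-p)*log((1-p)/(1-q)).
p = 0.35, q = 0.55.
p*log(p/q) = 0.35*log(0.35/0.55) = -0.158195.
(1-p)*log((1-p)/(1-q)) = 0.65*log(0.65/0.45) = 0.239021.
D = -0.158195 + 0.239021 = 0.0808

0.0808


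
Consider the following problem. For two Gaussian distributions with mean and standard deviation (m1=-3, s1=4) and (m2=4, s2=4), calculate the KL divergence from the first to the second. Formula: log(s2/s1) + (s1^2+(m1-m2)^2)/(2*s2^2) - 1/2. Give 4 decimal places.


KL divergence between normal distributions:
KL = log(s2/s1) + (s1^2 + (m1-m2)^2)/(2*s2^2) - 1/2.
log(4/4) = 0.0.
(4^2 + (-3-4)^2)/(2*4^2) = (16 + 49)/32 = 2.03125.
KL = 0.0 + 2.03125 - 0.5 = 1.5313

1.5313


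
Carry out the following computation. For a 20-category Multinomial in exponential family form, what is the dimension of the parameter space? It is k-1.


Exponential family dimension calculation:
For Multinomial with k=20 categories, dim = k-1 = 19.

19


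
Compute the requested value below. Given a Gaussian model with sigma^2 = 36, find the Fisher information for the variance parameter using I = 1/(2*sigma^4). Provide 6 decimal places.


Fisher information for variance: I(sigma^2) = 1/(2*sigma^4).
sigma^2 = 36, so sigma^4 = 1296.
I = 1/(2*1296) = 1/2592 = 0.000386

0.000386


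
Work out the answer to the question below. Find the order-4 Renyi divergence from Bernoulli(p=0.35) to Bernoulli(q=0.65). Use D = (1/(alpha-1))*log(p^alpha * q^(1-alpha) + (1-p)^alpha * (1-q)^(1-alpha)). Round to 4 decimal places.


Renyi divergence of order alpha between Bernoulli distributions:
D = (1/(alpha-1))*log(p^alpha * q^(1-alpha) + (1-p)^alpha * (1-q)^(1-alpha)).
alpha = 4, p = 0.35, q = 0.65.
p^alpha * q^(1-alpha) = 0.35^4 * 0.65^-3 = 0.054643.
(1-p)^alpha * (1-q)^(1-alpha) = 0.65^4 * 0.35^-3 = 4.163411.
sum = 0.054643 + 4.163411 = 4.218054.
D = (1/3)*log(4.218054) = 0.4798

0.4798


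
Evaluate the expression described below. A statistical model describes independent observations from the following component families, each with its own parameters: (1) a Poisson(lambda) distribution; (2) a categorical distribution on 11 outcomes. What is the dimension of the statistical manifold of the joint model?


The dimension of a statistical manifold equals the number of free
(independent) real parameters of the model. For a product of independent
blocks the parameter counts add.
- Poisson (lambda): 1.
- categorical on 11 outcomes (probabilities sum to 1): 11-1 = 10.
Total = 1 + 10 = 11.
Dimension = 11

11


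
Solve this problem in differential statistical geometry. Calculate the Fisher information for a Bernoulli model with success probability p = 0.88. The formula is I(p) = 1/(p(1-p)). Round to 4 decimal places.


For Bernoulli(p), Fisher information is I(p) = 1/(p*(1-p)).
p = 0.88, 1-p = 0.12.
p*(1-p) = 0.1056.
I(p) = 1/0.1056 = 9.4697

9.4697


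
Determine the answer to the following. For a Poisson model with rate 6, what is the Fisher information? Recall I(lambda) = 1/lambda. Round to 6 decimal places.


Fisher information for Poisson: I(lambda) = 1/lambda.
lambda = 6.
I(lambda) = 1/6 = 0.166667

0.166667


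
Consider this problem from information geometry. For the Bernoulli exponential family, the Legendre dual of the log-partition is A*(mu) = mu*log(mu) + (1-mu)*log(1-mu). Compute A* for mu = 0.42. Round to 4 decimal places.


Legendre transform for Bernoulli:
A*(mu) = mu*log(mu) + (1-mu)*log(1-mu).
mu = 0.42, 1-mu = 0.58.
mu*log(mu) = 0.42*log(0.42) = -0.36435.
(1-mu)*log(1-mu) = 0.58*log(0.58) = -0.315942.
A* = -0.36435 + -0.315942 = -0.6803

-0.6803


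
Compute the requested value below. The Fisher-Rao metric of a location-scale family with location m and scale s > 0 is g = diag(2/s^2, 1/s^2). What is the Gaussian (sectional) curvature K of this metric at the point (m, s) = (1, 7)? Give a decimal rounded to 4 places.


The metric has the form g = (A dm^2 + B ds^2)/s^2 with A = 2, B = 1.
Substitute u = sqrt(A/B)*m: g = B*(du^2 + ds^2)/s^2, i.e. B times the
Poincare upper half-plane metric, which has constant Gaussian curvature -1.
Scaling a 2D metric by a constant c divides the Gaussian curvature by c,
so K = -1/B = -1/(1) = -1.0000 everywhere (the point (m, s) = (1, 7) is irrelevant:
the curvature is constant).
The requested Gaussian curvature is K = -1.0000.

-1.0000


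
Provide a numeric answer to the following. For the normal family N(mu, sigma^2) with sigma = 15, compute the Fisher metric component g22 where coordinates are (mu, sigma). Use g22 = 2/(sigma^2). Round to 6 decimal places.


For the 2-parameter normal family, the Fisher metric has:
  g11 = 1/sigma^2, g22 = 2/sigma^2.
sigma = 15, sigma^2 = 225.
g22 = 0.008889

0.008889


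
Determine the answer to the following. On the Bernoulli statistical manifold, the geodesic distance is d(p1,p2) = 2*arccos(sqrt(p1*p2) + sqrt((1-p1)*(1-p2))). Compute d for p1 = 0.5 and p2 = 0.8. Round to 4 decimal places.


Geodesic distance on Bernoulli manifold:
d(p1,p2) = 2*arccos(sqrt(p1*p2) + sqrt((1-p1)*(1-p2))).
sqrt(p1*p2) = sqrt(0.5*0.8) = 0.632456.
sqrt((1-p1)*(1-p2)) = sqrt(0.5*0.2) = 0.316228.
arg = 0.632456 + 0.316228 = 0.948683.
d = 2*arccos(0.948683) = 0.6435

0.6435


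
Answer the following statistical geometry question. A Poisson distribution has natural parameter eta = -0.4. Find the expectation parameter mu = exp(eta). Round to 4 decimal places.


Expectation parameter for Poisson exponential family:
mu = exp(eta).
eta = -0.4.
mu = exp(-0.4) = 0.6703

0.6703


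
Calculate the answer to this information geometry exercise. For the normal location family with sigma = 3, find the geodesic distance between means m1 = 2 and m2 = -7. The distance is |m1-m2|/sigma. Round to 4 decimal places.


On the fixed-variance normal subfamily, geodesic distance = |m1-m2|/sigma.
|2 - -7| = 9.
sigma = 3.
d = 9/3 = 3.0000

3.0000


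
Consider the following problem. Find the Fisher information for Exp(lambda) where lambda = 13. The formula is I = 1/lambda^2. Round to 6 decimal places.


Fisher information for exponential: I(lambda) = 1/lambda^2.
lambda = 13, lambda^2 = 169.
I = 1/169 = 0.005917

0.005917


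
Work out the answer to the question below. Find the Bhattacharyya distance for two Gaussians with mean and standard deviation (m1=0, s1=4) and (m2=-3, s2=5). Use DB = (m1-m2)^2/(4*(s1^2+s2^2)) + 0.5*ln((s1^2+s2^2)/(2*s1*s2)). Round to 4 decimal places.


Bhattacharyya distance between two Gaussians:
DB = (m1-m2)^2/(4*(s1^2+s2^2)) + (1/2)*ln((s1^2+s2^2)/(2*s1*s2)).
(m1-m2)^2 = (3)^2 = 9.
s1^2+s2^2 = 16 + 25 = 41.
term1 = 9/164 = 0.054878.
term2 = 0.5*ln(41/40.0) = 0.012346.
DB = 0.054878 + 0.012346 = 0.0672

0.0672


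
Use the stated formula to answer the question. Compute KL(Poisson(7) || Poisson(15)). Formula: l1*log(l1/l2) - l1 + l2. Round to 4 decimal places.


KL divergence for Poisson:
KL = l1*log(l1/l2) - l1 + l2.
l1 = 7, l2 = 15.
log(7/15) = -0.76214.
l1*log(l1/l2) = 7 * -0.76214 = -5.33498.
KL = -5.33498 - 7 + 15 = 2.6650

2.6650


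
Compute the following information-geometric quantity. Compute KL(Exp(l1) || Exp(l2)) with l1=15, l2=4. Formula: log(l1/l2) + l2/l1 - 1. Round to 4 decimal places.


KL divergence for exponential family:
KL = log(l1/l2) + l2/l1 - 1.
log(15/4) = 1.321756.
4/15 = 0.266667.
KL = 1.321756 + 0.266667 - 1 = 0.5884

0.5884


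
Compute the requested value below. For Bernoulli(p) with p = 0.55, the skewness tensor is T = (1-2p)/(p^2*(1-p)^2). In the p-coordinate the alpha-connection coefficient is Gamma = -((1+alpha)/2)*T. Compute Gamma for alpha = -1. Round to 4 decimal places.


Skewness (Amari-Chentsov) tensor: T = (1-2p)/(p^2*(1-p)^2).
p = 0.55, 1-2p = -0.1, p^2 = 0.3025, (1-p)^2 = 0.2025.
T = -0.1/(0.3025 * 0.2025) = -1.632486.
In the p-coordinate, Gamma^(alpha) = Gamma^(0) - (alpha/2)*T with Gamma^(0) = (1/2)*g'(p) = -T/2,
so Gamma^(alpha) = -((1+alpha)/2)*T.
alpha = -1, -(1+alpha)/2 = 0.0.
Gamma = 0.0 * -1.632486 = 0.0000

0.0000


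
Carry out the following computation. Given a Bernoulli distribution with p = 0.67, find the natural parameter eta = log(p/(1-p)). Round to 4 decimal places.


Natural parameter for Bernoulli: eta = log(p/(1-p)).
p = 0.67, 1-p = 0.33.
p/(1-p) = 2.030303.
eta = log(2.030303) = 0.7082

0.7082


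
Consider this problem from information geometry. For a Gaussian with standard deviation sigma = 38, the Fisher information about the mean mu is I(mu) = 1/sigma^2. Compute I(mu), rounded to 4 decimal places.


The Fisher information for the mean of a normal distribution is I(mu) = 1/sigma^2.
sigma = 38, so sigma^2 = 1444.
I(mu) = 1/1444 = 0.0007

0.0007


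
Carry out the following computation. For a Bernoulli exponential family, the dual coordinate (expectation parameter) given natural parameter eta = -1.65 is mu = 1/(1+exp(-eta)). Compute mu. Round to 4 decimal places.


Dual coordinate (expectation parameter) for Bernoulli:
mu = 1/(1+exp(-eta)).
eta = -1.65.
exp(-eta) = exp(1.65) = 5.20698.
mu = 1/(1+5.20698) = 0.1611

0.1611
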